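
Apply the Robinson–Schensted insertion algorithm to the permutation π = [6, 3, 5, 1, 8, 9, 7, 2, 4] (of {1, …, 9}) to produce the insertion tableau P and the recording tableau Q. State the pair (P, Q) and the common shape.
P = [1, 2, 4, 9] / [3, 5, 7] / [6, 8];  Q = [1, 3, 5, 6] / [2, 7, 9] / [4, 8];  common shape = (4, 3, 2)

Row-insert the values π_1, π_2, … into P one at a time, bumping the leftmost entry strictly greater than the inserted value down to the next row. The recording tableau Q records, in position (i, j), the step at which that cell was added to P.
  Insert 6 (step 1): P = [6];  Q = [1]
  Insert 3 (step 2): P = [3] / [6];  Q = [1] / [2]
  Insert 5 (step 3): P = [3, 5] / [6];  Q = [1, 3] / [2]
  Insert 1 (step 4): P = [1, 5] / [3] / [6];  Q = [1, 3] / [2] / [4]
  Insert 8 (step 5): P = [1, 5, 8] / [3] / [6];  Q = [1, 3, 5] / [2] / [4]
  Insert 9 (step 6): P = [1, 5, 8, 9] / [3] / [6];  Q = [1, 3, 5, 6] / [2] / [4]
  Insert 7 (step 7): P = [1, 5, 7, 9] / [3, 8] / [6];  Q = [1, 3, 5, 6] / [2, 7] / [4]
  Insert 2 (step 8): P = [1, 2, 7, 9] / [3, 5] / [6, 8];  Q = [1, 3, 5, 6] / [2, 7] / [4, 8]
  Insert 4 (step 9): P = [1, 2, 4, 9] / [3, 5, 7] / [6, 8];  Q = [1, 3, 5, 6] / [2, 7, 9] / [4, 8]
Final shape: (4, 3, 2).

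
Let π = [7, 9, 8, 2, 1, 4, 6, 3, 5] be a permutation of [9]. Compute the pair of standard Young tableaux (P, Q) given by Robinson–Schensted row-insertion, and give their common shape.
P = [1, 3, 5] / [2, 4, 6] / [7, 8] / [9];  Q = [1, 2, 7] / [3, 6, 9] / [4, 8] / [5];  common shape = (3, 3, 2, 1)

Row-insert the values π_1, π_2, … into P one at a time, bumping the leftmost entry strictly greater than the inserted value down to the next row. The recording tableau Q records, in position (i, j), the step at which that cell was added to P.
  Insert 7 (step 1): P = [7];  Q = [1]
  Insert 9 (step 2): P = [7, 9];  Q = [1, 2]
  Insert 8 (step 3): P = [7, 8] / [9];  Q = [1, 2] / [3]
  Insert 2 (step 4): P = [2, 8] / [7] / [9];  Q = [1, 2] / [3] / [4]
  Insert 1 (step 5): P = [1, 8] / [2] / [7] / [9];  Q = [1, 2] / [3] / [4] / [5]
  Insert 4 (step 6): P = [1, 4] / [2, 8] / [7] / [9];  Q = [1, 2] / [3, 6] / [4] / [5]
  Insert 6 (step 7): P = [1, 4, 6] / [2, 8] / [7] / [9];  Q = [1, 2, 7] / [3, 6] / [4] / [5]
  Insert 3 (step 8): P = [1, 3, 6] / [2, 4] / [7, 8] / [9];  Q = [1, 2, 7] / [3, 6] / [4, 8] / [5]
  Insert 5 (step 9): P = [1, 3, 5] / [2, 4, 6] / [7, 8] / [9];  Q = [1, 2, 7] / [3, 6, 9] / [4, 8] / [5]
Final shape: (3, 3, 2, 1).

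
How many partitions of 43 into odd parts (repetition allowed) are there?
p_odd(43) = 1610

Enumerate partitions using only odd parts via the recurrence o(n, m) = o(n, m−2) + o(n−m, m) over odd m, starting from the largest odd part ≤ n. This gives p_odd(43) = 1610. (Euler's theorem: equals the count of distinct-part partitions.)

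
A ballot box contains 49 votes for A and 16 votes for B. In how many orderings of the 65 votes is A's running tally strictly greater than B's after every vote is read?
Strict-lead orderings = 329007937216860

Total orderings of the 65 votes with 49 for A: C(65, 49) = 648045936942300. By the Bertrand ballot formula (Cycle Lemma / reflection principle), the number of orderings in which A is strictly ahead of B throughout is (p − q)/(p + q) · C(p + q, p) = (49 − 16)/(49 + 16) · 648045936942300 = 329007937216860.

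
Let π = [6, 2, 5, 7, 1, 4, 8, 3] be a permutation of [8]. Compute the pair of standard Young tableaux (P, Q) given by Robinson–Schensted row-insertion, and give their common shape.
P = [1, 3, 7, 8] / [2, 4] / [5] / [6];  Q = [1, 3, 4, 7] / [2, 6] / [5] / [8];  common shape = (4, 2, 1, 1)

Row-insert the values π_1, π_2, … into P one at a time, bumping the leftmost entry strictly greater than the inserted value down to the next row. The recording tableau Q records, in position (i, j), the step at which that cell was added to P.
  Insert 6 (step 1): P = [6];  Q = [1]
  Insert 2 (step 2): P = [2] / [6];  Q = [1] / [2]
  Insert 5 (step 3): P = [2, 5] / [6];  Q = [1, 3] / [2]
  Insert 7 (step 4): P = [2, 5, 7] / [6];  Q = [1, 3, 4] / [2]
  Insert 1 (step 5): P = [1, 5, 7] / [2] / [6];  Q = [1, 3, 4] / [2] / [5]
  Insert 4 (step 6): P = [1, 4, 7] / [2, 5] / [6];  Q = [1, 3, 4] / [2, 6] / [5]
  Insert 8 (step 7): P = [1, 4, 7, 8] / [2, 5] / [6];  Q = [1, 3, 4, 7] / [2, 6] / [5]
  Insert 3 (step 8): P = [1, 3, 7, 8] / [2, 4] / [5] / [6];  Q = [1, 3, 4, 7] / [2, 6] / [5] / [8]
Final shape: (4, 2, 1, 1).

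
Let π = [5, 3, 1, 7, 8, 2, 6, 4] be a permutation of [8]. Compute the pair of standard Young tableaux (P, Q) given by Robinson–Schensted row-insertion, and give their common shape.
P = [1, 2, 4] / [3, 6, 8] / [5, 7];  Q = [1, 4, 5] / [2, 6, 7] / [3, 8];  common shape = (3, 3, 2)

Row-insert the values π_1, π_2, … into P one at a time, bumping the leftmost entry strictly greater than the inserted value down to the next row. The recording tableau Q records, in position (i, j), the step at which that cell was added to P.
  Insert 5 (step 1): P = [5];  Q = [1]
  Insert 3 (step 2): P = [3] / [5];  Q = [1] / [2]
  Insert 1 (step 3): P = [1] / [3] / [5];  Q = [1] / [2] / [3]
  Insert 7 (step 4): P = [1, 7] / [3] / [5];  Q = [1, 4] / [2] / [3]
  Insert 8 (step 5): P = [1, 7, 8] / [3] / [5];  Q = [1, 4, 5] / [2] / [3]
  Insert 2 (step 6): P = [1, 2, 8] / [3, 7] / [5];  Q = [1, 4, 5] / [2, 6] / [3]
  Insert 6 (step 7): P = [1, 2, 6] / [3, 7, 8] / [5];  Q = [1, 4, 5] / [2, 6, 7] / [3]
  Insert 4 (step 8): P = [1, 2, 4] / [3, 6, 8] / [5, 7];  Q = [1, 4, 5] / [2, 6, 7] / [3, 8]
Final shape: (3, 3, 2).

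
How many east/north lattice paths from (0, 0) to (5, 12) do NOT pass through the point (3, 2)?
Number of paths = 5528

Total paths from (0, 0) to (5, 12): C(17, 5) = 6188. Paths through (3, 2): (paths (0, 0) → (3, 2)) × (paths (3, 2) → (5, 12)) = C(5, 3) · C(12, 2) = 10 · 66 = 660. Avoidance count = 6188 − 660 = 5528.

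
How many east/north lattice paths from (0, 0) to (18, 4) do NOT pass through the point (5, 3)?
Number of paths = 6531

Total paths from (0, 0) to (18, 4): C(22, 18) = 7315. Paths through (5, 3): (paths (0, 0) → (5, 3)) × (paths (5, 3) → (18, 4)) = C(8, 5) · C(14, 13) = 56 · 14 = 784. Avoidance count = 7315 − 784 = 6531.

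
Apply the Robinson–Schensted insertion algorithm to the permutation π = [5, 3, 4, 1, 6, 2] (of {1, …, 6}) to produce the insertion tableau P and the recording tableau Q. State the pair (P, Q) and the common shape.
P = [1, 2, 6] / [3, 4] / [5];  Q = [1, 3, 5] / [2, 6] / [4];  common shape = (3, 2, 1)

Row-insert the values π_1, π_2, … into P one at a time, bumping the leftmost entry strictly greater than the inserted value down to the next row. The recording tableau Q records, in position (i, j), the step at which that cell was added to P.
  Insert 5 (step 1): P = [5];  Q = [1]
  Insert 3 (step 2): P = [3] / [5];  Q = [1] / [2]
  Insert 4 (step 3): P = [3, 4] / [5];  Q = [1, 3] / [2]
  Insert 1 (step 4): P = [1, 4] / [3] / [5];  Q = [1, 3] / [2] / [4]
  Insert 6 (step 5): P = [1, 4, 6] / [3] / [5];  Q = [1, 3, 5] / [2] / [4]
  Insert 2 (step 6): P = [1, 2, 6] / [3, 4] / [5];  Q = [1, 3, 5] / [2, 6] / [4]
Final shape: (3, 2, 1).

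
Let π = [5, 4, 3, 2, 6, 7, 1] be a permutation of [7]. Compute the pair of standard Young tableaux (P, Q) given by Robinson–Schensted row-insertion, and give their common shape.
P = [1, 6, 7] / [2] / [3] / [4] / [5];  Q = [1, 5, 6] / [2] / [3] / [4] / [7];  common shape = (3, 1, 1, 1, 1)

Row-insert the values π_1, π_2, … into P one at a time, bumping the leftmost entry strictly greater than the inserted value down to the next row. The recording tableau Q records, in position (i, j), the step at which that cell was added to P.
  Insert 5 (step 1): P = [5];  Q = [1]
  Insert 4 (step 2): P = [4] / [5];  Q = [1] / [2]
  Insert 3 (step 3): P = [3] / [4] / [5];  Q = [1] / [2] / [3]
  Insert 2 (step 4): P = [2] / [3] / [4] / [5];  Q = [1] / [2] / [3] / [4]
  Insert 6 (step 5): P = [2, 6] / [3] / [4] / [5];  Q = [1, 5] / [2] / [3] / [4]
  Insert 7 (step 6): P = [2, 6, 7] / [3] / [4] / [5];  Q = [1, 5, 6] / [2] / [3] / [4]
  Insert 1 (step 7): P = [1, 6, 7] / [2] / [3] / [4] / [5];  Q = [1, 5, 6] / [2] / [3] / [4] / [7]
Final shape: (3, 1, 1, 1, 1).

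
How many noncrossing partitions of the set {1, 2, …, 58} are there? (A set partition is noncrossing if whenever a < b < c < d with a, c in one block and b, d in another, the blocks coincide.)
C_58 = 104088460289122304033498318812080

These noncrossing partitions are counted by the Catalan number C_n = (1/(n + 1)) · C(2n, n). For n = 58: C_58 = (1/59) · C(116, 58) = 6141219157058215937976400809912720/59 = 104088460289122304033498318812080.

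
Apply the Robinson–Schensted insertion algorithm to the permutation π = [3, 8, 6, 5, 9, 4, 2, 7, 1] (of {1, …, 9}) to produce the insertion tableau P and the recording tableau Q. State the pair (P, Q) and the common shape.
P = [1, 4, 7] / [2, 9] / [3] / [5] / [6] / [8];  Q = [1, 2, 5] / [3, 8] / [4] / [6] / [7] / [9];  common shape = (3, 2, 1, 1, 1, 1)

Row-insert the values π_1, π_2, … into P one at a time, bumping the leftmost entry strictly greater than the inserted value down to the next row. The recording tableau Q records, in position (i, j), the step at which that cell was added to P.
  Insert 3 (step 1): P = [3];  Q = [1]
  Insert 8 (step 2): P = [3, 8];  Q = [1, 2]
  Insert 6 (step 3): P = [3, 6] / [8];  Q = [1, 2] / [3]
  Insert 5 (step 4): P = [3, 5] / [6] / [8];  Q = [1, 2] / [3] / [4]
  Insert 9 (step 5): P = [3, 5, 9] / [6] / [8];  Q = [1, 2, 5] / [3] / [4]
  Insert 4 (step 6): P = [3, 4, 9] / [5] / [6] / [8];  Q = [1, 2, 5] / [3] / [4] / [6]
  Insert 2 (step 7): P = [2, 4, 9] / [3] / [5] / [6] / [8];  Q = [1, 2, 5] / [3] / [4] / [6] / [7]
  Insert 7 (step 8): P = [2, 4, 7] / [3, 9] / [5] / [6] / [8];  Q = [1, 2, 5] / [3, 8] / [4] / [6] / [7]
  Insert 1 (step 9): P = [1, 4, 7] / [2, 9] / [3] / [5] / [6] / [8];  Q = [1, 2, 5] / [3, 8] / [4] / [6] / [7] / [9]
Final shape: (3, 2, 1, 1, 1, 1).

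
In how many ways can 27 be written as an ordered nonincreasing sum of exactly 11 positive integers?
p(27, 11 parts) = 219

Partitions of n into exactly k parts are in bijection with partitions of n − k into at most k parts (subtract 1 from each part). So p(27, exactly 11) = p(16, parts ≤ 11). Computing via the recurrence p(m, j) = p(m, j−1) + p(m−j, j) gives 219.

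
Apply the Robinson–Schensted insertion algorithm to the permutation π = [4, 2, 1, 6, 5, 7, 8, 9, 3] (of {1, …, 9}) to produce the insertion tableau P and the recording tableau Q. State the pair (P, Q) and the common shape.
P = [1, 3, 7, 8, 9] / [2, 5] / [4, 6];  Q = [1, 4, 6, 7, 8] / [2, 5] / [3, 9];  common shape = (5, 2, 2)

Row-insert the values π_1, π_2, … into P one at a time, bumping the leftmost entry strictly greater than the inserted value down to the next row. The recording tableau Q records, in position (i, j), the step at which that cell was added to P.
  Insert 4 (step 1): P = [4];  Q = [1]
  Insert 2 (step 2): P = [2] / [4];  Q = [1] / [2]
  Insert 1 (step 3): P = [1] / [2] / [4];  Q = [1] / [2] / [3]
  Insert 6 (step 4): P = [1, 6] / [2] / [4];  Q = [1, 4] / [2] / [3]
  Insert 5 (step 5): P = [1, 5] / [2, 6] / [4];  Q = [1, 4] / [2, 5] / [3]
  Insert 7 (step 6): P = [1, 5, 7] / [2, 6] / [4];  Q = [1, 4, 6] / [2, 5] / [3]
  Insert 8 (step 7): P = [1, 5, 7, 8] / [2, 6] / [4];  Q = [1, 4, 6, 7] / [2, 5] / [3]
  Insert 9 (step 8): P = [1, 5, 7, 8, 9] / [2, 6] / [4];  Q = [1, 4, 6, 7, 8] / [2, 5] / [3]
  Insert 3 (step 9): P = [1, 3, 7, 8, 9] / [2, 5] / [4, 6];  Q = [1, 4, 6, 7, 8] / [2, 5] / [3, 9]
Final shape: (5, 2, 2).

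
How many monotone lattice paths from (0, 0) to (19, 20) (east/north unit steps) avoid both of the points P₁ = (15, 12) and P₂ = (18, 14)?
Number of paths = 58235074710

Inclusion–exclusion. Total paths: C(39, 19) = 68923264410. Through P₁: C(27, 15)·C(12, 4) = 8605010700. Through P₂: C(32, 18)·C(7, 1) = 3300049200. Since P₁ is strictly southwest of P₂, a monotone path through both must visit P₁ then P₂; paths through both = C(27, 15)·C(5, 3)·C(7, 1) = 1216870200. Avoid both = 68923264410 − 8605010700 − 3300049200 + 1216870200 = 58235074710.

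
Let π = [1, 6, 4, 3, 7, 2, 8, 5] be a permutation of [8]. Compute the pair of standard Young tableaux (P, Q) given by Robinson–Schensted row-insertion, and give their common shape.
P = [1, 2, 5, 8] / [3, 7] / [4] / [6];  Q = [1, 2, 5, 7] / [3, 8] / [4] / [6];  common shape = (4, 2, 1, 1)

Row-insert the values π_1, π_2, … into P one at a time, bumping the leftmost entry strictly greater than the inserted value down to the next row. The recording tableau Q records, in position (i, j), the step at which that cell was added to P.
  Insert 1 (step 1): P = [1];  Q = [1]
  Insert 6 (step 2): P = [1, 6];  Q = [1, 2]
  Insert 4 (step 3): P = [1, 4] / [6];  Q = [1, 2] / [3]
  Insert 3 (step 4): P = [1, 3] / [4] / [6];  Q = [1, 2] / [3] / [4]
  Insert 7 (step 5): P = [1, 3, 7] / [4] / [6];  Q = [1, 2, 5] / [3] / [4]
  Insert 2 (step 6): P = [1, 2, 7] / [3] / [4] / [6];  Q = [1, 2, 5] / [3] / [4] / [6]
  Insert 8 (step 7): P = [1, 2, 7, 8] / [3] / [4] / [6];  Q = [1, 2, 5, 7] / [3] / [4] / [6]
  Insert 5 (step 8): P = [1, 2, 5, 8] / [3, 7] / [4] / [6];  Q = [1, 2, 5, 7] / [3, 8] / [4] / [6]
Final shape: (4, 2, 1, 1).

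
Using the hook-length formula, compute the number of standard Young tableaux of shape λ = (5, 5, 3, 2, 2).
# SYT of shape (5, 5, 3, 2, 2) = 1531530

Hook-length formula: f^λ = n! / Π hook(c), product over all cells c of the Young diagram. For λ = (5, 5, 3, 2, 2), n = 17 boxes. Hook lengths by row (left-to-right, top-to-bottom): [9, 8, 5, 3, 2]; [8, 7, 4, 2, 1]; [5, 4, 1]; [3, 2]; [2, 1]. Product of hooks = 232243200. So f^λ = 17! / 232243200 = 355687428096000 / 232243200 = 1531530.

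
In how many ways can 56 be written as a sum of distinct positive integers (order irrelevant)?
q(56) = 7108

A partition into distinct parts is a strictly decreasing sequence summing to n. The recurrence d(n, m) = d(n, m−1) + d(n−m, m−1) (use part m at most once) with q(n) = d(n, n) gives q(56) = 7108. (Euler's theorem: # distinct-part partitions = # odd-part partitions.)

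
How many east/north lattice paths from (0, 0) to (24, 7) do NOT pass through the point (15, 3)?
Number of paths = 2046135

Total paths from (0, 0) to (24, 7): C(31, 24) = 2629575. Paths through (15, 3): (paths (0, 0) → (15, 3)) × (paths (15, 3) → (24, 7)) = C(18, 15) · C(13, 9) = 816 · 715 = 583440. Avoidance count = 2629575 − 583440 = 2046135.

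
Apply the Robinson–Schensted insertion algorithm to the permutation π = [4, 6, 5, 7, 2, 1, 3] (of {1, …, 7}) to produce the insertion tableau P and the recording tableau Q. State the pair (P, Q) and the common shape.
P = [1, 3, 7] / [2, 5] / [4] / [6];  Q = [1, 2, 4] / [3, 7] / [5] / [6];  common shape = (3, 2, 1, 1)

Row-insert the values π_1, π_2, … into P one at a time, bumping the leftmost entry strictly greater than the inserted value down to the next row. The recording tableau Q records, in position (i, j), the step at which that cell was added to P.
  Insert 4 (step 1): P = [4];  Q = [1]
  Insert 6 (step 2): P = [4, 6];  Q = [1, 2]
  Insert 5 (step 3): P = [4, 5] / [6];  Q = [1, 2] / [3]
  Insert 7 (step 4): P = [4, 5, 7] / [6];  Q = [1, 2, 4] / [3]
  Insert 2 (step 5): P = [2, 5, 7] / [4] / [6];  Q = [1, 2, 4] / [3] / [5]
  Insert 1 (step 6): P = [1, 5, 7] / [2] / [4] / [6];  Q = [1, 2, 4] / [3] / [5] / [6]
  Insert 3 (step 7): P = [1, 3, 7] / [2, 5] / [4] / [6];  Q = [1, 2, 4] / [3, 7] / [5] / [6]
Final shape: (3, 2, 1, 1).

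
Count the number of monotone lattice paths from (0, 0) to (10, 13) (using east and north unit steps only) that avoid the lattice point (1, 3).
Number of paths = 774554

Total paths from (0, 0) to (10, 13): C(23, 10) = 1144066. Paths through (1, 3): (paths (0, 0) → (1, 3)) × (paths (1, 3) → (10, 13)) = C(4, 1) · C(19, 9) = 4 · 92378 = 369512. Avoidance count = 1144066 − 369512 = 774554.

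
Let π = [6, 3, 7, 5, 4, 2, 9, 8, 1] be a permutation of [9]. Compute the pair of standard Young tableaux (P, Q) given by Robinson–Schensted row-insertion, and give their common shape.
P = [1, 4, 8] / [2, 7, 9] / [3] / [5] / [6];  Q = [1, 3, 7] / [2, 4, 8] / [5] / [6] / [9];  common shape = (3, 3, 1, 1, 1)

Row-insert the values π_1, π_2, … into P one at a time, bumping the leftmost entry strictly greater than the inserted value down to the next row. The recording tableau Q records, in position (i, j), the step at which that cell was added to P.
  Insert 6 (step 1): P = [6];  Q = [1]
  Insert 3 (step 2): P = [3] / [6];  Q = [1] / [2]
  Insert 7 (step 3): P = [3, 7] / [6];  Q = [1, 3] / [2]
  Insert 5 (step 4): P = [3, 5] / [6, 7];  Q = [1, 3] / [2, 4]
  Insert 4 (step 5): P = [3, 4] / [5, 7] / [6];  Q = [1, 3] / [2, 4] / [5]
  Insert 2 (step 6): P = [2, 4] / [3, 7] / [5] / [6];  Q = [1, 3] / [2, 4] / [5] / [6]
  Insert 9 (step 7): P = [2, 4, 9] / [3, 7] / [5] / [6];  Q = [1, 3, 7] / [2, 4] / [5] / [6]
  Insert 8 (step 8): P = [2, 4, 8] / [3, 7, 9] / [5] / [6];  Q = [1, 3, 7] / [2, 4, 8] / [5] / [6]
  Insert 1 (step 9): P = [1, 4, 8] / [2, 7, 9] / [3] / [5] / [6];  Q = [1, 3, 7] / [2, 4, 8] / [5] / [6] / [9]
Final shape: (3, 3, 1, 1, 1).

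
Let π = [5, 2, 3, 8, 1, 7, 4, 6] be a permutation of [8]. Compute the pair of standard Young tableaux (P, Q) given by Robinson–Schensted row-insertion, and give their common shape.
P = [1, 3, 4, 6] / [2, 7] / [5, 8];  Q = [1, 3, 4, 8] / [2, 6] / [5, 7];  common shape = (4, 2, 2)

Row-insert the values π_1, π_2, … into P one at a time, bumping the leftmost entry strictly greater than the inserted value down to the next row. The recording tableau Q records, in position (i, j), the step at which that cell was added to P.
  Insert 5 (step 1): P = [5];  Q = [1]
  Insert 2 (step 2): P = [2] / [5];  Q = [1] / [2]
  Insert 3 (step 3): P = [2, 3] / [5];  Q = [1, 3] / [2]
  Insert 8 (step 4): P = [2, 3, 8] / [5];  Q = [1, 3, 4] / [2]
  Insert 1 (step 5): P = [1, 3, 8] / [2] / [5];  Q = [1, 3, 4] / [2] / [5]
  Insert 7 (step 6): P = [1, 3, 7] / [2, 8] / [5];  Q = [1, 3, 4] / [2, 6] / [5]
  Insert 4 (step 7): P = [1, 3, 4] / [2, 7] / [5, 8];  Q = [1, 3, 4] / [2, 6] / [5, 7]
  Insert 6 (step 8): P = [1, 3, 4, 6] / [2, 7] / [5, 8];  Q = [1, 3, 4, 8] / [2, 6] / [5, 7]
Final shape: (4, 2, 2).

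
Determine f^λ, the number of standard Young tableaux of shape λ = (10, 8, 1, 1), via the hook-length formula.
# SYT of shape (10, 8, 1, 1) = 1534896

Hook-length formula: f^λ = n! / Π hook(c), product over all cells c of the Young diagram. For λ = (10, 8, 1, 1), n = 20 boxes. Hook lengths by row (left-to-right, top-to-bottom): [13, 10, 9, 8, 7, 6, 5, 4, 2, 1]; [10, 7, 6, 5, 4, 3, 2, 1]; [2]; [1]. Product of hooks = 1585059840000. So f^λ = 20! / 1585059840000 = 2432902008176640000 / 1585059840000 = 1534896.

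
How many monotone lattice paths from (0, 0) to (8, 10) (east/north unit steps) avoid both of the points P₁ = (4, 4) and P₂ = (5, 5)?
Number of paths = 22786

Inclusion–exclusion. Total paths: C(18, 8) = 43758. Through P₁: C(8, 4)·C(10, 4) = 14700. Through P₂: C(10, 5)·C(8, 3) = 14112. Since P₁ is strictly southwest of P₂, a monotone path through both must visit P₁ then P₂; paths through both = C(8, 4)·C(2, 1)·C(8, 3) = 7840. Avoid both = 43758 − 14700 − 14112 + 7840 = 22786.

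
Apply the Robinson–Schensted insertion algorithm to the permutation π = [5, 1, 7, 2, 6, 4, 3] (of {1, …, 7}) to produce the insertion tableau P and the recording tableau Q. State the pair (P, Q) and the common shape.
P = [1, 2, 3] / [4, 6] / [5] / [7];  Q = [1, 3, 5] / [2, 4] / [6] / [7];  common shape = (3, 2, 1, 1)

Row-insert the values π_1, π_2, … into P one at a time, bumping the leftmost entry strictly greater than the inserted value down to the next row. The recording tableau Q records, in position (i, j), the step at which that cell was added to P.
  Insert 5 (step 1): P = [5];  Q = [1]
  Insert 1 (step 2): P = [1] / [5];  Q = [1] / [2]
  Insert 7 (step 3): P = [1, 7] / [5];  Q = [1, 3] / [2]
  Insert 2 (step 4): P = [1, 2] / [5, 7];  Q = [1, 3] / [2, 4]
  Insert 6 (step 5): P = [1, 2, 6] / [5, 7];  Q = [1, 3, 5] / [2, 4]
  Insert 4 (step 6): P = [1, 2, 4] / [5, 6] / [7];  Q = [1, 3, 5] / [2, 4] / [6]
  Insert 3 (step 7): P = [1, 2, 3] / [4, 6] / [5] / [7];  Q = [1, 3, 5] / [2, 4] / [6] / [7]
Final shape: (3, 2, 1, 1).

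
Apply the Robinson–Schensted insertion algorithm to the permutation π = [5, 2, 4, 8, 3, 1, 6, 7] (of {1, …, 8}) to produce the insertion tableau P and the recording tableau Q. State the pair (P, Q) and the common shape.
P = [1, 3, 6, 7] / [2, 8] / [4] / [5];  Q = [1, 3, 4, 8] / [2, 7] / [5] / [6];  common shape = (4, 2, 1, 1)

Row-insert the values π_1, π_2, … into P one at a time, bumping the leftmost entry strictly greater than the inserted value down to the next row. The recording tableau Q records, in position (i, j), the step at which that cell was added to P.
  Insert 5 (step 1): P = [5];  Q = [1]
  Insert 2 (step 2): P = [2] / [5];  Q = [1] / [2]
  Insert 4 (step 3): P = [2, 4] / [5];  Q = [1, 3] / [2]
  Insert 8 (step 4): P = [2, 4, 8] / [5];  Q = [1, 3, 4] / [2]
  Insert 3 (step 5): P = [2, 3, 8] / [4] / [5];  Q = [1, 3, 4] / [2] / [5]
  Insert 1 (step 6): P = [1, 3, 8] / [2] / [4] / [5];  Q = [1, 3, 4] / [2] / [5] / [6]
  Insert 6 (step 7): P = [1, 3, 6] / [2, 8] / [4] / [5];  Q = [1, 3, 4] / [2, 7] / [5] / [6]
  Insert 7 (step 8): P = [1, 3, 6, 7] / [2, 8] / [4] / [5];  Q = [1, 3, 4, 8] / [2, 7] / [5] / [6]
Final shape: (4, 2, 1, 1).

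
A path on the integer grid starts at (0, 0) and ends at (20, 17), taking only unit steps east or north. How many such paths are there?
Number of paths = 15905368710

A monotone lattice path from (0, 0) to (20, 17) consists of 20 east steps and 17 north steps in some order, so it is determined by which 20 of the 37 steps are east. The count is C(37, 20) = 15905368710.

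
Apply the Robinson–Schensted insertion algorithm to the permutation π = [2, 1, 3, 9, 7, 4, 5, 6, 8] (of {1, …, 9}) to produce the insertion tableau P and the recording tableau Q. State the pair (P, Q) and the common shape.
P = [1, 3, 4, 5, 6, 8] / [2, 7] / [9];  Q = [1, 3, 4, 7, 8, 9] / [2, 5] / [6];  common shape = (6, 2, 1)

Row-insert the values π_1, π_2, … into P one at a time, bumping the leftmost entry strictly greater than the inserted value down to the next row. The recording tableau Q records, in position (i, j), the step at which that cell was added to P.
  Insert 2 (step 1): P = [2];  Q = [1]
  Insert 1 (step 2): P = [1] / [2];  Q = [1] / [2]
  Insert 3 (step 3): P = [1, 3] / [2];  Q = [1, 3] / [2]
  Insert 9 (step 4): P = [1, 3, 9] / [2];  Q = [1, 3, 4] / [2]
  Insert 7 (step 5): P = [1, 3, 7] / [2, 9];  Q = [1, 3, 4] / [2, 5]
  Insert 4 (step 6): P = [1, 3, 4] / [2, 7] / [9];  Q = [1, 3, 4] / [2, 5] / [6]
  Insert 5 (step 7): P = [1, 3, 4, 5] / [2, 7] / [9];  Q = [1, 3, 4, 7] / [2, 5] / [6]
  Insert 6 (step 8): P = [1, 3, 4, 5, 6] / [2, 7] / [9];  Q = [1, 3, 4, 7, 8] / [2, 5] / [6]
  Insert 8 (step 9): P = [1, 3, 4, 5, 6, 8] / [2, 7] / [9];  Q = [1, 3, 4, 7, 8, 9] / [2, 5] / [6]
Final shape: (6, 2, 1).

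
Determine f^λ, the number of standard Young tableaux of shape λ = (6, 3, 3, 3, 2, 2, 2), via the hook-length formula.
# SYT of shape (6, 3, 3, 3, 2, 2, 2) = 151164000

Hook-length formula: f^λ = n! / Π hook(c), product over all cells c of the Young diagram. For λ = (6, 3, 3, 3, 2, 2, 2), n = 21 boxes. Hook lengths by row (left-to-right, top-to-bottom): [12, 11, 7, 3, 2, 1]; [8, 7, 3]; [7, 6, 2]; [6, 5, 1]; [4, 3]; [3, 2]; [2, 1]. Product of hooks = 337983528960. So f^λ = 21! / 337983528960 = 51090942171709440000 / 337983528960 = 151164000.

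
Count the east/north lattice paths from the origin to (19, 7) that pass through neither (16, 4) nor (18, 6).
Number of paths = 349848

Inclusion–exclusion. Total paths: C(26, 19) = 657800. Through P₁: C(20, 16)·C(6, 3) = 96900. Through P₂: C(24, 18)·C(2, 1) = 269192. Since P₁ is strictly southwest of P₂, a monotone path through both must visit P₁ then P₂; paths through both = C(20, 16)·C(4, 2)·C(2, 1) = 58140. Avoid both = 657800 − 96900 − 269192 + 58140 = 349848.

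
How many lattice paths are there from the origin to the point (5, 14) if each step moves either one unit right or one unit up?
Number of paths = 11628

A monotone lattice path from (0, 0) to (5, 14) consists of 5 east steps and 14 north steps in some order, so it is determined by which 5 of the 19 steps are east. The count is C(19, 5) = 11628.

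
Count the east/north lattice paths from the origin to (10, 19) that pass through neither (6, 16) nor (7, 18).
Number of paths = 16391111

Inclusion–exclusion. Total paths: C(29, 10) = 20030010. Through P₁: C(22, 6)·C(7, 4) = 2611455. Through P₂: C(25, 7)·C(4, 3) = 1922800. Since P₁ is strictly southwest of P₂, a monotone path through both must visit P₁ then P₂; paths through both = C(22, 6)·C(3, 1)·C(4, 3) = 895356. Avoid both = 20030010 − 2611455 − 1922800 + 895356 = 16391111.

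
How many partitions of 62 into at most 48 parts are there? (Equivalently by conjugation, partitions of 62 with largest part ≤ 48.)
p(62, parts ≤ 48) = 1299783

Use the recurrence p(n, m) = p(n, m−1) + p(n−m, m): either the largest part is < m (count p(n, m−1)) or the largest part is exactly m (remove one copy of m, count p(n−m, m)). With p(0, ·) = 1 this gives p(62, parts ≤ 48) = 1299783. (By conjugating Young diagrams, this also counts partitions of 62 into at most 48 parts.)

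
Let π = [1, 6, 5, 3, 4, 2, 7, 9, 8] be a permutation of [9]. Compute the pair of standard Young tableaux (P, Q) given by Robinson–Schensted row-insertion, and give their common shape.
P = [1, 2, 4, 7, 8] / [3, 9] / [5] / [6];  Q = [1, 2, 5, 7, 8] / [3, 9] / [4] / [6];  common shape = (5, 2, 1, 1)

Row-insert the values π_1, π_2, … into P one at a time, bumping the leftmost entry strictly greater than the inserted value down to the next row. The recording tableau Q records, in position (i, j), the step at which that cell was added to P.
  Insert 1 (step 1): P = [1];  Q = [1]
  Insert 6 (step 2): P = [1, 6];  Q = [1, 2]
  Insert 5 (step 3): P = [1, 5] / [6];  Q = [1, 2] / [3]
  Insert 3 (step 4): P = [1, 3] / [5] / [6];  Q = [1, 2] / [3] / [4]
  Insert 4 (step 5): P = [1, 3, 4] / [5] / [6];  Q = [1, 2, 5] / [3] / [4]
  Insert 2 (step 6): P = [1, 2, 4] / [3] / [5] / [6];  Q = [1, 2, 5] / [3] / [4] / [6]
  Insert 7 (step 7): P = [1, 2, 4, 7] / [3] / [5] / [6];  Q = [1, 2, 5, 7] / [3] / [4] / [6]
  Insert 9 (step 8): P = [1, 2, 4, 7, 9] / [3] / [5] / [6];  Q = [1, 2, 5, 7, 8] / [3] / [4] / [6]
  Insert 8 (step 9): P = [1, 2, 4, 7, 8] / [3, 9] / [5] / [6];  Q = [1, 2, 5, 7, 8] / [3, 9] / [4] / [6]
Final shape: (5, 2, 1, 1).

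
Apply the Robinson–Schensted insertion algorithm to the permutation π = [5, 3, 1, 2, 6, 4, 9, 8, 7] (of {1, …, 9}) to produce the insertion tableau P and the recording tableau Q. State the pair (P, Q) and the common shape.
P = [1, 2, 4, 7] / [3, 6, 8] / [5, 9];  Q = [1, 4, 5, 7] / [2, 6, 8] / [3, 9];  common shape = (4, 3, 2)

Row-insert the values π_1, π_2, … into P one at a time, bumping the leftmost entry strictly greater than the inserted value down to the next row. The recording tableau Q records, in position (i, j), the step at which that cell was added to P.
  Insert 5 (step 1): P = [5];  Q = [1]
  Insert 3 (step 2): P = [3] / [5];  Q = [1] / [2]
  Insert 1 (step 3): P = [1] / [3] / [5];  Q = [1] / [2] / [3]
  Insert 2 (step 4): P = [1, 2] / [3] / [5];  Q = [1, 4] / [2] / [3]
  Insert 6 (step 5): P = [1, 2, 6] / [3] / [5];  Q = [1, 4, 5] / [2] / [3]
  Insert 4 (step 6): P = [1, 2, 4] / [3, 6] / [5];  Q = [1, 4, 5] / [2, 6] / [3]
  Insert 9 (step 7): P = [1, 2, 4, 9] / [3, 6] / [5];  Q = [1, 4, 5, 7] / [2, 6] / [3]
  Insert 8 (step 8): P = [1, 2, 4, 8] / [3, 6, 9] / [5];  Q = [1, 4, 5, 7] / [2, 6, 8] / [3]
  Insert 7 (step 9): P = [1, 2, 4, 7] / [3, 6, 8] / [5, 9];  Q = [1, 4, 5, 7] / [2, 6, 8] / [3, 9]
Final shape: (4, 3, 2).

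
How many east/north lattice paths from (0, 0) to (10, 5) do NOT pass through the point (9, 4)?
Number of paths = 1573

Total paths from (0, 0) to (10, 5): C(15, 10) = 3003. Paths through (9, 4): (paths (0, 0) → (9, 4)) × (paths (9, 4) → (10, 5)) = C(13, 9) · C(2, 1) = 715 · 2 = 1430. Avoidance count = 3003 − 1430 = 1573.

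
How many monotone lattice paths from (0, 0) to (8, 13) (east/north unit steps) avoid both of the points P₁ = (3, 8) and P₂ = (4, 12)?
Number of paths = 156935

Inclusion–exclusion. Total paths: C(21, 8) = 203490. Through P₁: C(11, 3)·C(10, 5) = 41580. Through P₂: C(16, 4)·C(5, 4) = 9100. Since P₁ is strictly southwest of P₂, a monotone path through both must visit P₁ then P₂; paths through both = C(11, 3)·C(5, 1)·C(5, 4) = 4125. Avoid both = 203490 − 41580 − 9100 + 4125 = 156935.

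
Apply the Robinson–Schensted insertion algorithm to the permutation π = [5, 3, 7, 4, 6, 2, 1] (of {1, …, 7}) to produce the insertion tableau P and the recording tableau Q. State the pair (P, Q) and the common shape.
P = [1, 4, 6] / [2, 7] / [3] / [5];  Q = [1, 3, 5] / [2, 4] / [6] / [7];  common shape = (3, 2, 1, 1)

Row-insert the values π_1, π_2, … into P one at a time, bumping the leftmost entry strictly greater than the inserted value down to the next row. The recording tableau Q records, in position (i, j), the step at which that cell was added to P.
  Insert 5 (step 1): P = [5];  Q = [1]
  Insert 3 (step 2): P = [3] / [5];  Q = [1] / [2]
  Insert 7 (step 3): P = [3, 7] / [5];  Q = [1, 3] / [2]
  Insert 4 (step 4): P = [3, 4] / [5, 7];  Q = [1, 3] / [2, 4]
  Insert 6 (step 5): P = [3, 4, 6] / [5, 7];  Q = [1, 3, 5] / [2, 4]
  Insert 2 (step 6): P = [2, 4, 6] / [3, 7] / [5];  Q = [1, 3, 5] / [2, 4] / [6]
  Insert 1 (step 7): P = [1, 4, 6] / [2, 7] / [3] / [5];  Q = [1, 3, 5] / [2, 4] / [6] / [7]
Final shape: (3, 2, 1, 1).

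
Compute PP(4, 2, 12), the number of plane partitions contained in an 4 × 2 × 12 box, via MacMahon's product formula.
PP(4, 2, 12) = 866320

Evaluate the triple product over i = 1..4, j = 1..2, k = 1..12. The factors are (2/1) · (3/2) · (4/3) · (5/4) · (6/5) · (7/6) · (8/7) · (9/8) · … (96 factors total). The numerators and denominators telescope so the product is an integer; carrying out the multiplication exactly gives PP(4, 2, 12) = 866320.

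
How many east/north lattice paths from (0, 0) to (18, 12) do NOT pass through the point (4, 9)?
Number of paths = 86007025

Total paths from (0, 0) to (18, 12): C(30, 18) = 86493225. Paths through (4, 9): (paths (0, 0) → (4, 9)) × (paths (4, 9) → (18, 12)) = C(13, 4) · C(17, 14) = 715 · 680 = 486200. Avoidance count = 86493225 − 486200 = 86007025.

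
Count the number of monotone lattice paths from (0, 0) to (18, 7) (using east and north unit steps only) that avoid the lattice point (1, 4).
Number of paths = 475000

Total paths from (0, 0) to (18, 7): C(25, 18) = 480700. Paths through (1, 4): (paths (0, 0) → (1, 4)) × (paths (1, 4) → (18, 7)) = C(5, 1) · C(20, 17) = 5 · 1140 = 5700. Avoidance count = 480700 − 5700 = 475000.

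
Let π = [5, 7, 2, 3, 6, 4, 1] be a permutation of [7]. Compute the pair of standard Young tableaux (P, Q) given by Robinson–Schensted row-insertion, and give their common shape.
P = [1, 3, 4] / [2, 6] / [5] / [7];  Q = [1, 2, 5] / [3, 4] / [6] / [7];  common shape = (3, 2, 1, 1)

Row-insert the values π_1, π_2, … into P one at a time, bumping the leftmost entry strictly greater than the inserted value down to the next row. The recording tableau Q records, in position (i, j), the step at which that cell was added to P.
  Insert 5 (step 1): P = [5];  Q = [1]
  Insert 7 (step 2): P = [5, 7];  Q = [1, 2]
  Insert 2 (step 3): P = [2, 7] / [5];  Q = [1, 2] / [3]
  Insert 3 (step 4): P = [2, 3] / [5, 7];  Q = [1, 2] / [3, 4]
  Insert 6 (step 5): P = [2, 3, 6] / [5, 7];  Q = [1, 2, 5] / [3, 4]
  Insert 4 (step 6): P = [2, 3, 4] / [5, 6] / [7];  Q = [1, 2, 5] / [3, 4] / [6]
  Insert 1 (step 7): P = [1, 3, 4] / [2, 6] / [5] / [7];  Q = [1, 2, 5] / [3, 4] / [6] / [7]
Final shape: (3, 2, 1, 1).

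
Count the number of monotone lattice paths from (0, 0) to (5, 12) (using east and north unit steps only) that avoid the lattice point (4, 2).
Number of paths = 6023

Total paths from (0, 0) to (5, 12): C(17, 5) = 6188. Paths through (4, 2): (paths (0, 0) → (4, 2)) × (paths (4, 2) → (5, 12)) = C(6, 4) · C(11, 1) = 15 · 11 = 165. Avoidance count = 6188 − 165 = 6023.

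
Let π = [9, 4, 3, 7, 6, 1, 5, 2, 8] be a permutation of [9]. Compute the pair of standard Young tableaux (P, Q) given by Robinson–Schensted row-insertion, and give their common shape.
P = [1, 2, 8] / [3, 5] / [4, 6] / [7] / [9];  Q = [1, 4, 9] / [2, 5] / [3, 7] / [6] / [8];  common shape = (3, 2, 2, 1, 1)

Row-insert the values π_1, π_2, … into P one at a time, bumping the leftmost entry strictly greater than the inserted value down to the next row. The recording tableau Q records, in position (i, j), the step at which that cell was added to P.
  Insert 9 (step 1): P = [9];  Q = [1]
  Insert 4 (step 2): P = [4] / [9];  Q = [1] / [2]
  Insert 3 (step 3): P = [3] / [4] / [9];  Q = [1] / [2] / [3]
  Insert 7 (step 4): P = [3, 7] / [4] / [9];  Q = [1, 4] / [2] / [3]
  Insert 6 (step 5): P = [3, 6] / [4, 7] / [9];  Q = [1, 4] / [2, 5] / [3]
  Insert 1 (step 6): P = [1, 6] / [3, 7] / [4] / [9];  Q = [1, 4] / [2, 5] / [3] / [6]
  Insert 5 (step 7): P = [1, 5] / [3, 6] / [4, 7] / [9];  Q = [1, 4] / [2, 5] / [3, 7] / [6]
  Insert 2 (step 8): P = [1, 2] / [3, 5] / [4, 6] / [7] / [9];  Q = [1, 4] / [2, 5] / [3, 7] / [6] / [8]
  Insert 8 (step 9): P = [1, 2, 8] / [3, 5] / [4, 6] / [7] / [9];  Q = [1, 4, 9] / [2, 5] / [3, 7] / [6] / [8]
Final shape: (3, 2, 2, 1, 1).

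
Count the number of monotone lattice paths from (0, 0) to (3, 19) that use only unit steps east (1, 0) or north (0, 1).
Number of paths = 1540

A monotone lattice path from (0, 0) to (3, 19) consists of 3 east steps and 19 north steps in some order, so it is determined by which 3 of the 22 steps are east. The count is C(22, 3) = 1540.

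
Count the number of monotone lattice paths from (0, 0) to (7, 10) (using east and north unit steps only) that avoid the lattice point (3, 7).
Number of paths = 15248

Total paths from (0, 0) to (7, 10): C(17, 7) = 19448. Paths through (3, 7): (paths (0, 0) → (3, 7)) × (paths (3, 7) → (7, 10)) = C(10, 3) · C(7, 4) = 120 · 35 = 4200. Avoidance count = 19448 − 4200 = 15248.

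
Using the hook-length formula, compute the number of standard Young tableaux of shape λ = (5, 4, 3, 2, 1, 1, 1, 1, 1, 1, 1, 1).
# SYT of shape (5, 4, 3, 2, 1, 1, 1, 1, 1, 1, 1, 1) = 219490128

Hook-length formula: f^λ = n! / Π hook(c), product over all cells c of the Young diagram. For λ = (5, 4, 3, 2, 1, 1, 1, 1, 1, 1, 1, 1), n = 22 boxes. Hook lengths by row (left-to-right, top-to-bottom): [16, 7, 5, 3, 1]; [14, 5, 3, 1]; [12, 3, 1]; [10, 1]; [8]; [7]; [6]; [5]; [4]; [3]; [2]; [1]. Product of hooks = 5120962560000. So f^λ = 22! / 5120962560000 = 1124000727777607680000 / 5120962560000 = 219490128.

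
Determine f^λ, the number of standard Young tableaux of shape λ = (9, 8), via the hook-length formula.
# SYT of shape (9, 8) = 4862

Hook-length formula: f^λ = n! / Π hook(c), product over all cells c of the Young diagram. For λ = (9, 8), n = 17 boxes. Hook lengths by row (left-to-right, top-to-bottom): [10, 9, 8, 7, 6, 5, 4, 3, 1]; [8, 7, 6, 5, 4, 3, 2, 1]. Product of hooks = 73156608000. So f^λ = 17! / 73156608000 = 355687428096000 / 73156608000 = 4862.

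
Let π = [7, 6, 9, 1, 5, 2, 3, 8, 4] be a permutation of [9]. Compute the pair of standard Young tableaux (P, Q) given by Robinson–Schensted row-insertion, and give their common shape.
P = [1, 2, 3, 4] / [5, 8] / [6, 9] / [7];  Q = [1, 3, 7, 8] / [2, 5] / [4, 9] / [6];  common shape = (4, 2, 2, 1)

Row-insert the values π_1, π_2, … into P one at a time, bumping the leftmost entry strictly greater than the inserted value down to the next row. The recording tableau Q records, in position (i, j), the step at which that cell was added to P.
  Insert 7 (step 1): P = [7];  Q = [1]
  Insert 6 (step 2): P = [6] / [7];  Q = [1] / [2]
  Insert 9 (step 3): P = [6, 9] / [7];  Q = [1, 3] / [2]
  Insert 1 (step 4): P = [1, 9] / [6] / [7];  Q = [1, 3] / [2] / [4]
  Insert 5 (step 5): P = [1, 5] / [6, 9] / [7];  Q = [1, 3] / [2, 5] / [4]
  Insert 2 (step 6): P = [1, 2] / [5, 9] / [6] / [7];  Q = [1, 3] / [2, 5] / [4] / [6]
  Insert 3 (step 7): P = [1, 2, 3] / [5, 9] / [6] / [7];  Q = [1, 3, 7] / [2, 5] / [4] / [6]
  Insert 8 (step 8): P = [1, 2, 3, 8] / [5, 9] / [6] / [7];  Q = [1, 3, 7, 8] / [2, 5] / [4] / [6]
  Insert 4 (step 9): P = [1, 2, 3, 4] / [5, 8] / [6, 9] / [7];  Q = [1, 3, 7, 8] / [2, 5] / [4, 9] / [6]
Final shape: (4, 2, 2, 1).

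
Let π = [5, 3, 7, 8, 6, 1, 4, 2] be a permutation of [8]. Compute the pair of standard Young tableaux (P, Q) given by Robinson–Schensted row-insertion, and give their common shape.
P = [1, 2, 8] / [3, 4] / [5, 6] / [7];  Q = [1, 3, 4] / [2, 5] / [6, 7] / [8];  common shape = (3, 2, 2, 1)

Row-insert the values π_1, π_2, … into P one at a time, bumping the leftmost entry strictly greater than the inserted value down to the next row. The recording tableau Q records, in position (i, j), the step at which that cell was added to P.
  Insert 5 (step 1): P = [5];  Q = [1]
  Insert 3 (step 2): P = [3] / [5];  Q = [1] / [2]
  Insert 7 (step 3): P = [3, 7] / [5];  Q = [1, 3] / [2]
  Insert 8 (step 4): P = [3, 7, 8] / [5];  Q = [1, 3, 4] / [2]
  Insert 6 (step 5): P = [3, 6, 8] / [5, 7];  Q = [1, 3, 4] / [2, 5]
  Insert 1 (step 6): P = [1, 6, 8] / [3, 7] / [5];  Q = [1, 3, 4] / [2, 5] / [6]
  Insert 4 (step 7): P = [1, 4, 8] / [3, 6] / [5, 7];  Q = [1, 3, 4] / [2, 5] / [6, 7]
  Insert 2 (step 8): P = [1, 2, 8] / [3, 4] / [5, 6] / [7];  Q = [1, 3, 4] / [2, 5] / [6, 7] / [8]
Final shape: (3, 2, 2, 1).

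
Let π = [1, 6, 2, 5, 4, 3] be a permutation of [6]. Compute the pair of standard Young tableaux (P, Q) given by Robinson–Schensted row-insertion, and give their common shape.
P = [1, 2, 3] / [4] / [5] / [6];  Q = [1, 2, 4] / [3] / [5] / [6];  common shape = (3, 1, 1, 1)

Row-insert the values π_1, π_2, … into P one at a time, bumping the leftmost entry strictly greater than the inserted value down to the next row. The recording tableau Q records, in position (i, j), the step at which that cell was added to P.
  Insert 1 (step 1): P = [1];  Q = [1]
  Insert 6 (step 2): P = [1, 6];  Q = [1, 2]
  Insert 2 (step 3): P = [1, 2] / [6];  Q = [1, 2] / [3]
  Insert 5 (step 4): P = [1, 2, 5] / [6];  Q = [1, 2, 4] / [3]
  Insert 4 (step 5): P = [1, 2, 4] / [5] / [6];  Q = [1, 2, 4] / [3] / [5]
  Insert 3 (step 6): P = [1, 2, 3] / [4] / [5] / [6];  Q = [1, 2, 4] / [3] / [5] / [6]
Final shape: (3, 1, 1, 1).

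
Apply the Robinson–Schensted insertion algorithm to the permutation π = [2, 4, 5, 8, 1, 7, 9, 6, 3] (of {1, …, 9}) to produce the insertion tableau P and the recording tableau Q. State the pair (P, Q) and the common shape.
P = [1, 3, 5, 6, 9] / [2, 4] / [7] / [8];  Q = [1, 2, 3, 4, 7] / [5, 6] / [8] / [9];  common shape = (5, 2, 1, 1)

Row-insert the values π_1, π_2, … into P one at a time, bumping the leftmost entry strictly greater than the inserted value down to the next row. The recording tableau Q records, in position (i, j), the step at which that cell was added to P.
  Insert 2 (step 1): P = [2];  Q = [1]
  Insert 4 (step 2): P = [2, 4];  Q = [1, 2]
  Insert 5 (step 3): P = [2, 4, 5];  Q = [1, 2, 3]
  Insert 8 (step 4): P = [2, 4, 5, 8];  Q = [1, 2, 3, 4]
  Insert 1 (step 5): P = [1, 4, 5, 8] / [2];  Q = [1, 2, 3, 4] / [5]
  Insert 7 (step 6): P = [1, 4, 5, 7] / [2, 8];  Q = [1, 2, 3, 4] / [5, 6]
  Insert 9 (step 7): P = [1, 4, 5, 7, 9] / [2, 8];  Q = [1, 2, 3, 4, 7] / [5, 6]
  Insert 6 (step 8): P = [1, 4, 5, 6, 9] / [2, 7] / [8];  Q = [1, 2, 3, 4, 7] / [5, 6] / [8]
  Insert 3 (step 9): P = [1, 3, 5, 6, 9] / [2, 4] / [7] / [8];  Q = [1, 2, 3, 4, 7] / [5, 6] / [8] / [9]
Final shape: (5, 2, 1, 1).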